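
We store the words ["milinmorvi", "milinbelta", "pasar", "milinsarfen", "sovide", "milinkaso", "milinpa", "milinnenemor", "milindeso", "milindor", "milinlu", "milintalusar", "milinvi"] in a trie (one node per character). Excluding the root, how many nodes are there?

Count nodes per top-level branch (shared prefixes stored once):
  'm'-branch (milinbelta, milindeso, milindor, milinkaso, milinlu, milinmorvi, milinnenemor, milinpa, milinsarfen, milintalusar, milinvi): 51 nodes
  'p'-branch (pasar): 5 nodes
  's'-branch (sovide): 6 nodes
Sum: 62

62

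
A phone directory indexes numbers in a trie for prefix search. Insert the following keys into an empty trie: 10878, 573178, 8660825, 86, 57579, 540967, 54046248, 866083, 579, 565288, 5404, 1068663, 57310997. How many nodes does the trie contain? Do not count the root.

For each word, the new-node count is its length minus the longest prefix already in the trie:
  "10878" → 5 new (1, 0, 8, 7, 8)
  "573178" → 6 new (5, 7, 3, 1, 7, 8)
  "8660825" → 7 new (8, 6, 6, 0, 8, 2, 5)
  "86" → prefix "86" already present; 0 new (none)
  "57579" → prefix "57" already present; 3 new (5, 7, 9)
  "540967" → prefix "5" already present; 5 new (4, 0, 9, 6, 7)
  "54046248" → prefix "540" already present; 5 new (4, 6, 2, 4, 8)
  "866083" → prefix "86608" already present; 1 new (3)
  "579" → prefix "57" already present; 1 new (9)
  "565288" → prefix "5" already present; 5 new (6, 5, 2, 8, 8)
  "5404" → prefix "5404" already present; 0 new (none)
  "1068663" → prefix "10" already present; 5 new (6, 8, 6, 6, 3)
  "57310997" → prefix "5731" already present; 4 new (0, 9, 9, 7)
Total nodes = 5 + 6 + 7 + 0 + 3 + 5 + 5 + 1 + 1 + 5 + 0 + 5 + 4 = 47

47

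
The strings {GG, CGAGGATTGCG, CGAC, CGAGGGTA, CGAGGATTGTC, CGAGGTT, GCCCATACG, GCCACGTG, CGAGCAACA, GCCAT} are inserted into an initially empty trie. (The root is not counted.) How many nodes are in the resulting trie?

40

For each word, the new-node count is its length minus the longest prefix already in the trie:
  "GG" → 2 new (G, G)
  "CGAGGATTGCG" → 11 new (C, G, A, G, G, A, T, T, G, C, G)
  "CGAC" → prefix "CGA" already present; 1 new (C)
  "CGAGGGTA" → prefix "CGAGG" already present; 3 new (G, T, A)
  "CGAGGATTGTC" → prefix "CGAGGATTG" already present; 2 new (T, C)
  "CGAGGTT" → prefix "CGAGG" already present; 2 new (T, T)
  "GCCCATACG" → prefix "G" already present; 8 new (C, C, C, A, T, A, C, G)
  "GCCACGTG" → prefix "GCC" already present; 5 new (A, C, G, T, G)
  "CGAGCAACA" → prefix "CGAG" already present; 5 new (C, A, A, C, A)
  "GCCAT" → prefix "GCCA" already present; 1 new (T)
Total nodes = 2 + 11 + 1 + 3 + 2 + 2 + 8 + 5 + 5 + 1 = 40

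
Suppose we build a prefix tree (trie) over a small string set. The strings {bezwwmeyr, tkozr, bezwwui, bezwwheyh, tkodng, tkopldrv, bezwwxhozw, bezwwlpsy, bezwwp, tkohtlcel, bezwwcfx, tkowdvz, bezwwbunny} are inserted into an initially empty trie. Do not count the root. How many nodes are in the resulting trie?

56

Insert word by word; a character creates a node only if that edge doesn't already exist:
  "bezwwmeyr" → 9 new (b, e, z, w, w, m, e, y, r)
  "tkozr" → 5 new (t, k, o, z, r)
  "bezwwui" → prefix "bezww" already present; 2 new (u, i)
  "bezwwheyh" → prefix "bezww" already present; 4 new (h, e, y, h)
  "tkodng" → prefix "tko" already present; 3 new (d, n, g)
  "tkopldrv" → prefix "tko" already present; 5 new (p, l, d, r, v)
  "bezwwxhozw" → prefix "bezww" already present; 5 new (x, h, o, z, w)
  "bezwwlpsy" → prefix "bezww" already present; 4 new (l, p, s, y)
  "bezwwp" → prefix "bezww" already present; 1 new (p)
  "tkohtlcel" → prefix "tko" already present; 6 new (h, t, l, c, e, l)
  "bezwwcfx" → prefix "bezww" already present; 3 new (c, f, x)
  "tkowdvz" → prefix "tko" already present; 4 new (w, d, v, z)
  "bezwwbunny" → prefix "bezww" already present; 5 new (b, u, n, n, y)
Total nodes = 9 + 5 + 2 + 4 + 3 + 5 + 5 + 4 + 1 + 6 + 3 + 4 + 5 = 56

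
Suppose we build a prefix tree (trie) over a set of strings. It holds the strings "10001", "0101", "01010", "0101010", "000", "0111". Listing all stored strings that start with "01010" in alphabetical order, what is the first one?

DFS of the "01010" subtree visits, in order: "01010", "0101010"
Position 1: 01010

01010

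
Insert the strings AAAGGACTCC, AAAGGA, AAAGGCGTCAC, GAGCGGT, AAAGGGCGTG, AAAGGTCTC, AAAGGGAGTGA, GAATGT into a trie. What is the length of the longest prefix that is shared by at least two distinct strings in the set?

Look for the deepest trie node that still has at least two words in its subtree.
"AAAGGA" and "AAAGGACTCC" agree on "AAAGGA" (6 characters) before diverging; nothing deeper is shared.
Longest shared-prefix length: 6

6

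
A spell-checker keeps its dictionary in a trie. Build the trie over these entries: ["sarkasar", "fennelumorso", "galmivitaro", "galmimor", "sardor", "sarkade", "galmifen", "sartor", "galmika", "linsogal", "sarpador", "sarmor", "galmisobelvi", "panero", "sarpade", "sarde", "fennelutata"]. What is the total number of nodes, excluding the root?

Insert word by word; a character creates a node only if that edge doesn't already exist:
  "sarkasar" → 8 new (s, a, r, k, a, s, a, r)
  "fennelumorso" → 12 new (f, e, n, n, e, l, u, m, o, r, s, o)
  "galmivitaro" → 11 new (g, a, l, m, i, v, i, t, a, r, o)
  "galmimor" → prefix "galmi" already present; 3 new (m, o, r)
  "sardor" → prefix "sar" already present; 3 new (d, o, r)
  "sarkade" → prefix "sarka" already present; 2 new (d, e)
  "galmifen" → prefix "galmi" already present; 3 new (f, e, n)
  "sartor" → prefix "sar" already present; 3 new (t, o, r)
  "galmika" → prefix "galmi" already present; 2 new (k, a)
  "linsogal" → 8 new (l, i, n, s, o, g, a, l)
  "sarpador" → prefix "sar" already present; 5 new (p, a, d, o, r)
  "sarmor" → prefix "sar" already present; 3 new (m, o, r)
  "galmisobelvi" → prefix "galmi" already present; 7 new (s, o, b, e, l, v, i)
  "panero" → 6 new (p, a, n, e, r, o)
  "sarpade" → prefix "sarpad" already present; 1 new (e)
  "sarde" → prefix "sard" already present; 1 new (e)
  "fennelutata" → prefix "fennelu" already present; 4 new (t, a, t, a)
Total nodes = 8 + 12 + 11 + 3 + 3 + 2 + 3 + 3 + 2 + 8 + 5 + 3 + 7 + 6 + 1 + 1 + 4 = 82

82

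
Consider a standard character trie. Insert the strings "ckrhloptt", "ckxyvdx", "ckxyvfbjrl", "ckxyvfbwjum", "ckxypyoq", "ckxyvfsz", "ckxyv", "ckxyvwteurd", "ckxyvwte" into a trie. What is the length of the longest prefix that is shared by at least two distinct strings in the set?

The deepest shared node is where two words last agree before diverging.
e.g. "ckxyvwte" and "ckxyvwteurd" share the prefix "ckxyvwte" of length 8; no pair shares a longer one.
Longest shared-prefix length: 8

8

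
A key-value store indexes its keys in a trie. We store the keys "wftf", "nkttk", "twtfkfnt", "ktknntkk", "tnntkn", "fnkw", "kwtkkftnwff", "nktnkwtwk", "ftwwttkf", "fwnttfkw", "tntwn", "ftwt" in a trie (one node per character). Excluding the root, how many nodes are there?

Insert word by word; a character creates a node only if that edge doesn't already exist:
  "wftf" → 4 new (w, f, t, f)
  "nkttk" → 5 new (n, k, t, t, k)
  "twtfkfnt" → 8 new (t, w, t, f, k, f, n, t)
  "ktknntkk" → 8 new (k, t, k, n, n, t, k, k)
  "tnntkn" → prefix "t" already present; 5 new (n, n, t, k, n)
  "fnkw" → 4 new (f, n, k, w)
  "kwtkkftnwff" → prefix "k" already present; 10 new (w, t, k, k, f, t, n, w, f, f)
  "nktnkwtwk" → prefix "nkt" already present; 6 new (n, k, w, t, w, k)
  "ftwwttkf" → prefix "f" already present; 7 new (t, w, w, t, t, k, f)
  "fwnttfkw" → prefix "f" already present; 7 new (w, n, t, t, f, k, w)
  "tntwn" → prefix "tn" already present; 3 new (t, w, n)
  "ftwt" → prefix "ftw" already present; 1 new (t)
Total nodes = 4 + 5 + 8 + 8 + 5 + 4 + 10 + 6 + 7 + 7 + 3 + 1 = 68

68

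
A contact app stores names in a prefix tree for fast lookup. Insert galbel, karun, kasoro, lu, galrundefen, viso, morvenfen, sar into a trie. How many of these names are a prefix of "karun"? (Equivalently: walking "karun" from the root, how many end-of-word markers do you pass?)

Traverse "karun" character by character; count nodes along the way that are marked as word ends.
Prefixes of the query that are stored words: "karun"
Count: 1

1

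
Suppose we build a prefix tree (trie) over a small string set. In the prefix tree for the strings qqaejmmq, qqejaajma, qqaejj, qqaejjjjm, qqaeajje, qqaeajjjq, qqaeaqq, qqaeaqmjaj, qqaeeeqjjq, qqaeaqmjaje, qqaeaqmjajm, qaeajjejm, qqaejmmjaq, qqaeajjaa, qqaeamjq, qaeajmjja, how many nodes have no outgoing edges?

A leaf is a node with no children — equivalently, the end of a word that is not a proper prefix of any other stored word.
Those words: "qaeajjejm", "qaeajmjja", "qqaeajjaa", "qqaeajje", "qqaeajjjq", "qqaeamjq", "qqaeaqmjaje", "qqaeaqmjajm", "qqaeaqq", "qqaeeeqjjq", "qqaejjjjm", "qqaejmmjaq", "qqaejmmq", "qqejaajma"
Leaf count: 14

14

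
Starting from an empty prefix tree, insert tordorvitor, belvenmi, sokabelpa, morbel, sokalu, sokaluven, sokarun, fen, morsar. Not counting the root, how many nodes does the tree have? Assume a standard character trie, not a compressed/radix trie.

For each word, the new-node count is its length minus the longest prefix already in the trie:
  "tordorvitor" → 11 new (t, o, r, d, o, r, v, i, t, o, r)
  "belvenmi" → 8 new (b, e, l, v, e, n, m, i)
  "sokabelpa" → 9 new (s, o, k, a, b, e, l, p, a)
  "morbel" → 6 new (m, o, r, b, e, l)
  "sokalu" → prefix "soka" already present; 2 new (l, u)
  "sokaluven" → prefix "sokalu" already present; 3 new (v, e, n)
  "sokarun" → prefix "soka" already present; 3 new (r, u, n)
  "fen" → 3 new (f, e, n)
  "morsar" → prefix "mor" already present; 3 new (s, a, r)
Total nodes = 11 + 8 + 9 + 6 + 2 + 3 + 3 + 3 + 3 = 48

48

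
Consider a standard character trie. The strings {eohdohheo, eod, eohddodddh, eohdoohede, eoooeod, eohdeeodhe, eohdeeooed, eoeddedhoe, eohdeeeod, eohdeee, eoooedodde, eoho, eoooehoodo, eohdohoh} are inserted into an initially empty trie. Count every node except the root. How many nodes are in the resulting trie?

59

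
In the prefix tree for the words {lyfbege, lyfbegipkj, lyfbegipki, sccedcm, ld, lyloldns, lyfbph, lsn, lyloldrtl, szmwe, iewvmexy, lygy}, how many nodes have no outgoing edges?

A leaf is a node with no children — equivalently, the end of a word that is not a proper prefix of any other stored word.
Those words: "iewvmexy", "ld", "lsn", "lyfbege", "lyfbegipki", "lyfbegipkj", "lyfbph", "lygy", "lyloldns", "lyloldrtl", "sccedcm", "szmwe"
Leaf count: 12

12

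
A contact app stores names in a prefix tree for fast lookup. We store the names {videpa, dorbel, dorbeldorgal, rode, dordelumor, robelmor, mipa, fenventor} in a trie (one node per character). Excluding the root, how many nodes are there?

Trace insertions, counting only characters that open a new branch:
  "videpa" → 6 new (v, i, d, e, p, a)
  "dorbel" → 6 new (d, o, r, b, e, l)
  "dorbeldorgal" → prefix "dorbel" already present; 6 new (d, o, r, g, a, l)
  "rode" → 4 new (r, o, d, e)
  "dordelumor" → prefix "dor" already present; 7 new (d, e, l, u, m, o, r)
  "robelmor" → prefix "ro" already present; 6 new (b, e, l, m, o, r)
  "mipa" → 4 new (m, i, p, a)
  "fenventor" → 9 new (f, e, n, v, e, n, t, o, r)
Total nodes = 6 + 6 + 6 + 4 + 7 + 6 + 4 + 9 = 48

48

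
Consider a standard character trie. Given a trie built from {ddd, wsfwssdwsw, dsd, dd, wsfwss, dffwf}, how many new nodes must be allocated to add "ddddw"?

The longest prefix of "ddddw" already in the trie is "ddd" (length 3).
So 5 − 3 = 2 new nodes.

2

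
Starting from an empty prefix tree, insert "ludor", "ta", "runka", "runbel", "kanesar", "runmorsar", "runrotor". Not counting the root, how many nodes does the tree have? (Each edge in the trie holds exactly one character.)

Count nodes per top-level branch (shared prefixes stored once):
  'k'-branch (kanesar): 7 nodes
  'l'-branch (ludor): 5 nodes
  'r'-branch (runbel, runka, runmorsar, runrotor): 19 nodes
  't'-branch (ta): 2 nodes
Sum: 33

33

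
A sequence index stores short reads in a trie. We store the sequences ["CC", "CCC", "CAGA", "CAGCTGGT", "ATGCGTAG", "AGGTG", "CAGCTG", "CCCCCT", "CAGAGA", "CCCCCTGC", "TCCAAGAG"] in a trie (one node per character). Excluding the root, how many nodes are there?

38

Count nodes per top-level branch (shared prefixes stored once):
  'A'-branch (AGGTG, ATGCGTAG): 12 nodes
  'C'-branch (CAGA, CAGAGA, CAGCTG, CAGCTGGT, CC, CCC, CCCCCT, CCCCCTGC): 18 nodes
  'T'-branch (TCCAAGAG): 8 nodes
Sum: 38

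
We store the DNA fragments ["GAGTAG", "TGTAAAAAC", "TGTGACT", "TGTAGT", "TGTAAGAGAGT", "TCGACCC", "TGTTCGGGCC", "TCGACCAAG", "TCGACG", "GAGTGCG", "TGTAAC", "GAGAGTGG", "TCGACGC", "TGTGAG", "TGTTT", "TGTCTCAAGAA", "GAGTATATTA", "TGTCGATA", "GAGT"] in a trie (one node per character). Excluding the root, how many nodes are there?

Count nodes per top-level branch (shared prefixes stored once):
  'G'-branch (GAGAGTGG, GAGT, GAGTAG, GAGTATATTA, GAGTGCG): 19 nodes
  'T'-branch (TCGACCAAG, TCGACCC, TCGACG, TCGACGC, TGTAAAAAC, TGTAAC, TGTAAGAGAGT, TGTAGT, TGTCGATA, TGTCTCAAGAA, TGTGACT, TGTGAG, TGTTCGGGCC, TGTTT): 54 nodes
Sum: 73

73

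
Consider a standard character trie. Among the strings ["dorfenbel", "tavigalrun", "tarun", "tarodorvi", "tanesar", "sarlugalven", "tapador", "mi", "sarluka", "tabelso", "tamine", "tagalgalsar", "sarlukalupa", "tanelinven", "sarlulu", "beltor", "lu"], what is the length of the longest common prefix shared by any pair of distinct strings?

The deepest shared node is where two words last agree before diverging.
"sarluka" and "sarlukalupa" agree on "sarluka" (7 characters) before diverging; nothing deeper is shared.
Longest shared-prefix length: 7

7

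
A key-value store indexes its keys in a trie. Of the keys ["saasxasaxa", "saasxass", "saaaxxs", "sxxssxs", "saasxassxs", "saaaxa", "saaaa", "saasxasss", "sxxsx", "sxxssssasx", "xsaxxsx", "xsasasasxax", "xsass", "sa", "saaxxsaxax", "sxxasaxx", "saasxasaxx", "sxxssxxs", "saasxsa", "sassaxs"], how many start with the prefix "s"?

17

Walk to "s"; the words in its subtree are exactly those with that prefix.
Words under "s": sa, saaaa, saaaxa, saaaxxs, saasxasaxa, saasxasaxx, saasxass, saasxasss, saasxassxs, saasxsa, saaxxsaxax, sassaxs, sxxasaxx, sxxssssasx, sxxssxs, sxxssxxs, sxxsx
Count: 17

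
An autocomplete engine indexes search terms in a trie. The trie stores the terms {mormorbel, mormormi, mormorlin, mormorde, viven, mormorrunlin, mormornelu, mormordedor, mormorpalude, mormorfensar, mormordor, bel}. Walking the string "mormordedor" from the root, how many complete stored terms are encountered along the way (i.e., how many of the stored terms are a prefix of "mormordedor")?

2

Check each prefix of "mormordedor" against the stored set — each match is an end-marker on the path.
Prefixes of the query that are stored words: "mormorde", "mormordedor"
Count: 2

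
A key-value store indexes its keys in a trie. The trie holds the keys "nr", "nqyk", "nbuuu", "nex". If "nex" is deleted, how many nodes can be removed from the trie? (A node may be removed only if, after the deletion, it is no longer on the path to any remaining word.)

After clearing the end-marker at "nex", prune upward until reaching a node still needed by another word.
The suffix "ex" (2 nodes) is used only by "nex"; the node for "n" still has the child "r", so pruning stops there.
Nodes removed: 2

2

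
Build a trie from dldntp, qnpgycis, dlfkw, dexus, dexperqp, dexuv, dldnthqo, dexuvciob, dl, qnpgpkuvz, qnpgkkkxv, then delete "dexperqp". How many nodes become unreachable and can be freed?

5

Walk "dexperqp" from the leaf back toward the root, removing each node that no remaining word uses.
The suffix "perqp" (5 nodes) is used only by "dexperqp"; the node for "dex" still has the child "u", so pruning stops there.
Nodes removed: 5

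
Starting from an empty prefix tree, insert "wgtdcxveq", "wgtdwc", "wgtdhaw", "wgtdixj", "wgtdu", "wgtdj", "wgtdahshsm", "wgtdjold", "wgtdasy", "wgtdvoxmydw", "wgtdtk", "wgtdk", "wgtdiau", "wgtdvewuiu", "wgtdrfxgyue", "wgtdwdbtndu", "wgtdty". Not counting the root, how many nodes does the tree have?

61

Trace insertions, counting only characters that open a new branch:
  "wgtdcxveq" → 9 new (w, g, t, d, c, x, v, e, q)
  "wgtdwc" → prefix "wgtd" already present; 2 new (w, c)
  "wgtdhaw" → prefix "wgtd" already present; 3 new (h, a, w)
  "wgtdixj" → prefix "wgtd" already present; 3 new (i, x, j)
  "wgtdu" → prefix "wgtd" already present; 1 new (u)
  "wgtdj" → prefix "wgtd" already present; 1 new (j)
  "wgtdahshsm" → prefix "wgtd" already present; 6 new (a, h, s, h, s, m)
  "wgtdjold" → prefix "wgtdj" already present; 3 new (o, l, d)
  "wgtdasy" → prefix "wgtda" already present; 2 new (s, y)
  "wgtdvoxmydw" → prefix "wgtd" already present; 7 new (v, o, x, m, y, d, w)
  "wgtdtk" → prefix "wgtd" already present; 2 new (t, k)
  "wgtdk" → prefix "wgtd" already present; 1 new (k)
  "wgtdiau" → prefix "wgtdi" already present; 2 new (a, u)
  "wgtdvewuiu" → prefix "wgtdv" already present; 5 new (e, w, u, i, u)
  "wgtdrfxgyue" → prefix "wgtd" already present; 7 new (r, f, x, g, y, u, e)
  "wgtdwdbtndu" → prefix "wgtdw" already present; 6 new (d, b, t, n, d, u)
  "wgtdty" → prefix "wgtdt" already present; 1 new (y)
Total nodes = 9 + 2 + 3 + 3 + 1 + 1 + 6 + 3 + 2 + 7 + 2 + 1 + 2 + 5 + 7 + 6 + 1 = 61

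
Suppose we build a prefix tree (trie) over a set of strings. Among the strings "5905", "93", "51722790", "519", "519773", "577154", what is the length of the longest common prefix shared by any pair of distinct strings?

3

Look for the deepest trie node that still has at least two words in its subtree.
e.g. "519" and "519773" share the prefix "519" of length 3; no pair shares a longer one.
Longest shared-prefix length: 3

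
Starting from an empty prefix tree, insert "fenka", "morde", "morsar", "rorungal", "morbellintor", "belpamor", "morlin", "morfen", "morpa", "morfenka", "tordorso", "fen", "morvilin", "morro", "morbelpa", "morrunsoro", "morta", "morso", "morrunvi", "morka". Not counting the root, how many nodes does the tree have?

Insert word by word; a character creates a node only if that edge doesn't already exist:
  "fenka" → 5 new (f, e, n, k, a)
  "morde" → 5 new (m, o, r, d, e)
  "morsar" → prefix "mor" already present; 3 new (s, a, r)
  "rorungal" → 8 new (r, o, r, u, n, g, a, l)
  "morbellintor" → prefix "mor" already present; 9 new (b, e, l, l, i, n, t, o, r)
  "belpamor" → 8 new (b, e, l, p, a, m, o, r)
  "morlin" → prefix "mor" already present; 3 new (l, i, n)
  "morfen" → prefix "mor" already present; 3 new (f, e, n)
  "morpa" → prefix "mor" already present; 2 new (p, a)
  "morfenka" → prefix "morfen" already present; 2 new (k, a)
  "tordorso" → 8 new (t, o, r, d, o, r, s, o)
  "fen" → prefix "fen" already present; 0 new (none)
  "morvilin" → prefix "mor" already present; 5 new (v, i, l, i, n)
  "morro" → prefix "mor" already present; 2 new (r, o)
  "morbelpa" → prefix "morbel" already present; 2 new (p, a)
  "morrunsoro" → prefix "morr" already present; 6 new (u, n, s, o, r, o)
  "morta" → prefix "mor" already present; 2 new (t, a)
  "morso" → prefix "mors" already present; 1 new (o)
  "morrunvi" → prefix "morrun" already present; 2 new (v, i)
  "morka" → prefix "mor" already present; 2 new (k, a)
Total nodes = 5 + 5 + 3 + 8 + 9 + 8 + 3 + 3 + 2 + 2 + 8 + 0 + 5 + 2 + 2 + 6 + 2 + 1 + 2 + 2 = 78

78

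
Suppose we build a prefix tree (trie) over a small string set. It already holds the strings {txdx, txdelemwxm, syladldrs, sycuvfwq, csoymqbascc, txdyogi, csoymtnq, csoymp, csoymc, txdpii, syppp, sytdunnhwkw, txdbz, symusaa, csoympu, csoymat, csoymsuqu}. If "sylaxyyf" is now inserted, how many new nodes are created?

4

The longest prefix of "sylaxyyf" already in the trie is "syla" (length 4).
So 8 − 4 = 4 new nodes.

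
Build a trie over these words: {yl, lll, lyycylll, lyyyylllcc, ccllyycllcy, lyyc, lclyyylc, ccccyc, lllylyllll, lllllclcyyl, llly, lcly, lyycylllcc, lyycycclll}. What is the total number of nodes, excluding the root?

63

For each word, the new-node count is its length minus the longest prefix already in the trie:
  "yl" → 2 new (y, l)
  "lll" → 3 new (l, l, l)
  "lyycylll" → prefix "l" already present; 7 new (y, y, c, y, l, l, l)
  "lyyyylllcc" → prefix "lyy" already present; 7 new (y, y, l, l, l, c, c)
  "ccllyycllcy" → 11 new (c, c, l, l, y, y, c, l, l, c, y)
  "lyyc" → prefix "lyyc" already present; 0 new (none)
  "lclyyylc" → prefix "l" already present; 7 new (c, l, y, y, y, l, c)
  "ccccyc" → prefix "cc" already present; 4 new (c, c, y, c)
  "lllylyllll" → prefix "lll" already present; 7 new (y, l, y, l, l, l, l)
  "lllllclcyyl" → prefix "lll" already present; 8 new (l, l, c, l, c, y, y, l)
  "llly" → prefix "llly" already present; 0 new (none)
  "lcly" → prefix "lcly" already present; 0 new (none)
  "lyycylllcc" → prefix "lyycylll" already present; 2 new (c, c)
  "lyycycclll" → prefix "lyycy" already present; 5 new (c, c, l, l, l)
Total nodes = 2 + 3 + 7 + 7 + 11 + 0 + 7 + 4 + 7 + 8 + 0 + 0 + 2 + 5 = 63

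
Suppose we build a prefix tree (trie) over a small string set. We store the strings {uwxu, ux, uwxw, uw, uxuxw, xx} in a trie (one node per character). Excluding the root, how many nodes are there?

11

Trie structure (* marks end of a word):
(root)
├─ u
│  ├─ w *
│  │  └─ x
│  │     ├─ u *
│  │     └─ w *
│  └─ x *
│     └─ u
│        └─ x
│           └─ w *
└─ x
   └─ x *
Counting every labelled node above: 11.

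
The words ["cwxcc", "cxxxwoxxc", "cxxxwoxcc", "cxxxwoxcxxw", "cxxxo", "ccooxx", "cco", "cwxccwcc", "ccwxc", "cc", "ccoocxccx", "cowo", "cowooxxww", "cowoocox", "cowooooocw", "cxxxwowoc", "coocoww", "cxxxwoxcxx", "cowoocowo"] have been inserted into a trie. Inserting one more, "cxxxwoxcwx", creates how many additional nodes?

The longest prefix of "cxxxwoxcwx" already in the trie is "cxxxwoxc" (length 8).
Each of the 2 remaining characters creates one node.

2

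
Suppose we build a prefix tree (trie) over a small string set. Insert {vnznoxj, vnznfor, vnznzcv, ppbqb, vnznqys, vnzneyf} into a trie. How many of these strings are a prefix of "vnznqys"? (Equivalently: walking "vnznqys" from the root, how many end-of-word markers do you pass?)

Walk "vnznqys" from the root; an end-of-word marker is hit whenever a stored word is a prefix of "vnznqys".
Prefixes of the query that are stored words: "vnznqys"
Count: 1

1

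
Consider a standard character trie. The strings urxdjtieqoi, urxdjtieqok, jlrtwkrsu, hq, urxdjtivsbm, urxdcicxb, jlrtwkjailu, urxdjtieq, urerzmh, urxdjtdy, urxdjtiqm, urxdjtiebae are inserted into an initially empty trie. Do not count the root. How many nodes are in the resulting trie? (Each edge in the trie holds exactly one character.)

Insert word by word; a character creates a node only if that edge doesn't already exist:
  "urxdjtieqoi" → 11 new (u, r, x, d, j, t, i, e, q, o, i)
  "urxdjtieqok" → prefix "urxdjtieqo" already present; 1 new (k)
  "jlrtwkrsu" → 9 new (j, l, r, t, w, k, r, s, u)
  "hq" → 2 new (h, q)
  "urxdjtivsbm" → prefix "urxdjti" already present; 4 new (v, s, b, m)
  "urxdcicxb" → prefix "urxd" already present; 5 new (c, i, c, x, b)
  "jlrtwkjailu" → prefix "jlrtwk" already present; 5 new (j, a, i, l, u)
  "urxdjtieq" → prefix "urxdjtieq" already present; 0 new (none)
  "urerzmh" → prefix "ur" already present; 5 new (e, r, z, m, h)
  "urxdjtdy" → prefix "urxdjt" already present; 2 new (d, y)
  "urxdjtiqm" → prefix "urxdjti" already present; 2 new (q, m)
  "urxdjtiebae" → prefix "urxdjtie" already present; 3 new (b, a, e)
Total nodes = 11 + 1 + 9 + 2 + 4 + 5 + 5 + 0 + 5 + 2 + 2 + 3 = 49

49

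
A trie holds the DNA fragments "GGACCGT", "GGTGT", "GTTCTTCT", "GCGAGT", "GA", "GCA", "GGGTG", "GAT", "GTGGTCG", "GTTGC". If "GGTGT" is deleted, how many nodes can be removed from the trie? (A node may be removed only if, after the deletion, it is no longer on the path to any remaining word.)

3

Walk "GGTGT" from the leaf back toward the root, removing each node that no remaining word uses.
The suffix "TGT" (3 nodes) is used only by "GGTGT"; the node for "GG" still has the child "A", so pruning stops there.
Nodes removed: 3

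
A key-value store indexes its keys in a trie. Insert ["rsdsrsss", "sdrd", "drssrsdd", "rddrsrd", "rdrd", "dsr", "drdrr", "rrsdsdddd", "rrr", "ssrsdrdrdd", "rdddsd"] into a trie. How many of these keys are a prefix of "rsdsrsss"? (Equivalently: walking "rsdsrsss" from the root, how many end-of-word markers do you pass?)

1

Walk "rsdsrsss" from the root; an end-of-word marker is hit whenever a stored word is a prefix of "rsdsrsss".
Prefixes of the query that are stored words: "rsdsrsss"
Count: 1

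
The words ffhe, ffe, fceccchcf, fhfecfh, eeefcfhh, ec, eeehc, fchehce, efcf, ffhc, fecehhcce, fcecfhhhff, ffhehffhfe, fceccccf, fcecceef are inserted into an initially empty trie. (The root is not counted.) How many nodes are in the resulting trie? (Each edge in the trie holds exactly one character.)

64

Insert word by word; a character creates a node only if that edge doesn't already exist:
  "ffhe" → 4 new (f, f, h, e)
  "ffe" → prefix "ff" already present; 1 new (e)
  "fceccchcf" → prefix "f" already present; 8 new (c, e, c, c, c, h, c, f)
  "fhfecfh" → prefix "f" already present; 6 new (h, f, e, c, f, h)
  "eeefcfhh" → 8 new (e, e, e, f, c, f, h, h)
  "ec" → prefix "e" already present; 1 new (c)
  "eeehc" → prefix "eee" already present; 2 new (h, c)
  "fchehce" → prefix "fc" already present; 5 new (h, e, h, c, e)
  "efcf" → prefix "e" already present; 3 new (f, c, f)
  "ffhc" → prefix "ffh" already present; 1 new (c)
  "fecehhcce" → prefix "f" already present; 8 new (e, c, e, h, h, c, c, e)
  "fcecfhhhff" → prefix "fcec" already present; 6 new (f, h, h, h, f, f)
  "ffhehffhfe" → prefix "ffhe" already present; 6 new (h, f, f, h, f, e)
  "fceccccf" → prefix "fceccc" already present; 2 new (c, f)
  "fcecceef" → prefix "fcecc" already present; 3 new (e, e, f)
Total nodes = 4 + 1 + 8 + 6 + 8 + 1 + 2 + 5 + 3 + 1 + 8 + 6 + 6 + 2 + 3 = 64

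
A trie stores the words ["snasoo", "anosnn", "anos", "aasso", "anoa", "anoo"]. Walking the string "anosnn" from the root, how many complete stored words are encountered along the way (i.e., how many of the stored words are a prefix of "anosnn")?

Walk "anosnn" from the root; an end-of-word marker is hit whenever a stored word is a prefix of "anosnn".
Prefixes of the query that are stored words: "anos", "anosnn"
Count: 2

2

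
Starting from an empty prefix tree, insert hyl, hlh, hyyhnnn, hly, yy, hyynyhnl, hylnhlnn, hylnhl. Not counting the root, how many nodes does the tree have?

Trie structure (* marks end of a word):
(root)
├─ h
│  ├─ l
│  │  ├─ h *
│  │  └─ y *
│  └─ y
│     ├─ l *
│     │  └─ n
│     │     └─ h
│     │        └─ l *
│     │           └─ n
│     │              └─ n *
│     └─ y
│        ├─ h
│        │  └─ n
│        │     └─ n
│        │        └─ n *
│        └─ n
│           └─ y
│              └─ h
│                 └─ n
│                    └─ l *
└─ y
   └─ y *
Counting every labelled node above: 23.

23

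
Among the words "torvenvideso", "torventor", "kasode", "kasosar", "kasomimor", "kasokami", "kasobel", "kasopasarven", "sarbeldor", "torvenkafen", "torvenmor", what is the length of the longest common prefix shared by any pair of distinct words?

6

The deepest shared node is where two words last agree before diverging.
"torvenkafen" and "torvenmor" agree on "torven" (6 characters) before diverging; nothing deeper is shared.
Longest shared-prefix length: 6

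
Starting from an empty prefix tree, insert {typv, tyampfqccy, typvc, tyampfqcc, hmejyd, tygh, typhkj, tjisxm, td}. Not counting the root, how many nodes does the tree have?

30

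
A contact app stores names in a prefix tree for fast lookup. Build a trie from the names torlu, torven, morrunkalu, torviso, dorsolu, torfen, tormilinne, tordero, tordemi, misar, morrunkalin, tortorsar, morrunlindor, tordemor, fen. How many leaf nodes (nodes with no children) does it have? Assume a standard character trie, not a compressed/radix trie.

A leaf is a node with no children — equivalently, the end of a word that is not a proper prefix of any other stored word.
Those words: "dorsolu", "fen", "misar", "morrunkalin", "morrunkalu", "morrunlindor", "tordemi", "tordemor", "tordero", "torfen", "torlu", "tormilinne", "tortorsar", "torven", "torviso"
Leaf count: 15

15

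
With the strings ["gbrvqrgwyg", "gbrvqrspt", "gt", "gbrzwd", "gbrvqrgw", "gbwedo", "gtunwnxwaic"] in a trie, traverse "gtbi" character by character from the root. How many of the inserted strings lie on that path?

Traverse "gtbi" character by character; count nodes along the way that are marked as word ends.
Prefixes of the query that are stored words: "gt"
Count: 1

1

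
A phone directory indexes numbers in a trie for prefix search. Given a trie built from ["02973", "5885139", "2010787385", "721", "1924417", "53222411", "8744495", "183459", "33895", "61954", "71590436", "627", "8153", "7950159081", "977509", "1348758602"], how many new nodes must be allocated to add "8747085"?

"874" is already a path in the trie; the remaining "7085" must be added.
New nodes needed: |"8747085"| − 3 = 7 − 3 = 4.

4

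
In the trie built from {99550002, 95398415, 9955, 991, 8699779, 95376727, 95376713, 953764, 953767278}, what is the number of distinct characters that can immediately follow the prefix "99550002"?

0

The children of the "99550002" node are the distinct next characters among strings starting with "99550002".
No stored string extends past "99550002".
That node has 0 child edges.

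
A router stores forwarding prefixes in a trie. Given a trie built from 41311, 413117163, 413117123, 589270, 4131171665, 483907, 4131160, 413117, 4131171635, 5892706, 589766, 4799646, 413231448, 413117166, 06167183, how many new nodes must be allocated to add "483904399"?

The longest prefix of "483904399" already in the trie is "48390" (length 5).
So 9 − 5 = 4 new nodes.

4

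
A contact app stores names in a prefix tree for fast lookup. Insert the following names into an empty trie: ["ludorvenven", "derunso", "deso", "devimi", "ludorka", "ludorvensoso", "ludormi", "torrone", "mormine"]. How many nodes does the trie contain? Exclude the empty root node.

46

Insert word by word; a character creates a node only if that edge doesn't already exist:
  "ludorvenven" → 11 new (l, u, d, o, r, v, e, n, v, e, n)
  "derunso" → 7 new (d, e, r, u, n, s, o)
  "deso" → prefix "de" already present; 2 new (s, o)
  "devimi" → prefix "de" already present; 4 new (v, i, m, i)
  "ludorka" → prefix "ludor" already present; 2 new (k, a)
  "ludorvensoso" → prefix "ludorven" already present; 4 new (s, o, s, o)
  "ludormi" → prefix "ludor" already present; 2 new (m, i)
  "torrone" → 7 new (t, o, r, r, o, n, e)
  "mormine" → 7 new (m, o, r, m, i, n, e)
Total nodes = 11 + 7 + 2 + 4 + 2 + 4 + 2 + 7 + 7 = 46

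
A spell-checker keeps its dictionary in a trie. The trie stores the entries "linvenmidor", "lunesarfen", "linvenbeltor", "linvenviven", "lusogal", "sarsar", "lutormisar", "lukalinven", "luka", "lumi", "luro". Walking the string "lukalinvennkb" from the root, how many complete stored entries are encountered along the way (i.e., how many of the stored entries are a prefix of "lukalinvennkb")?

Walk "lukalinvennkb" from the root; an end-of-word marker is hit whenever a stored word is a prefix of "lukalinvennkb".
Prefixes of the query that are stored words: "luka", "lukalinven"
Count: 2

2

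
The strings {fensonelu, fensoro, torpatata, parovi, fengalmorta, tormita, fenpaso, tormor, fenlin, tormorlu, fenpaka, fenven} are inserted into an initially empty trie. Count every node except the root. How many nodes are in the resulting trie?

54

For each word, the new-node count is its length minus the longest prefix already in the trie:
  "fensonelu" → 9 new (f, e, n, s, o, n, e, l, u)
  "fensoro" → prefix "fenso" already present; 2 new (r, o)
  "torpatata" → 9 new (t, o, r, p, a, t, a, t, a)
  "parovi" → 6 new (p, a, r, o, v, i)
  "fengalmorta" → prefix "fen" already present; 8 new (g, a, l, m, o, r, t, a)
  "tormita" → prefix "tor" already present; 4 new (m, i, t, a)
  "fenpaso" → prefix "fen" already present; 4 new (p, a, s, o)
  "tormor" → prefix "torm" already present; 2 new (o, r)
  "fenlin" → prefix "fen" already present; 3 new (l, i, n)
  "tormorlu" → prefix "tormor" already present; 2 new (l, u)
  "fenpaka" → prefix "fenpa" already present; 2 new (k, a)
  "fenven" → prefix "fen" already present; 3 new (v, e, n)
Total nodes = 9 + 2 + 9 + 6 + 8 + 4 + 4 + 2 + 3 + 2 + 2 + 3 = 54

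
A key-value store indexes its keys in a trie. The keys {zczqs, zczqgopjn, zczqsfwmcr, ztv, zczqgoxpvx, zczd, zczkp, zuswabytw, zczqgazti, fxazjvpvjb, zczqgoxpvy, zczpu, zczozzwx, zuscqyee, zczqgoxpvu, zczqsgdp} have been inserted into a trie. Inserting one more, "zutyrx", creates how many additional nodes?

Walking "zutyrx" from the root, the first 2 characters ("zu") follow existing edges; "t" is the first miss.
Each of the 4 remaining characters creates one node.

4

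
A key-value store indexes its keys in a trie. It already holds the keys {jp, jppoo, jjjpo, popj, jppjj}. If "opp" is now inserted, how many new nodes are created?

3

No existing word starts with "o", so every character of "opp" needs a new node.
3 − 0 = 3 new nodes.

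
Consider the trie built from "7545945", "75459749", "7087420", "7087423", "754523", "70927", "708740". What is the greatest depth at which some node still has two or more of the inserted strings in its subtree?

6

Equivalently: take the maximum, over all pairs, of their longest common prefix length.
e.g. "7087420" and "7087423" share the prefix "708742" of length 6; no pair shares a longer one.
Longest shared-prefix length: 6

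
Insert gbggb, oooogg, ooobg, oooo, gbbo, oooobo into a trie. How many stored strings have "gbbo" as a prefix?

1

Traverse to the node for "gbbo", then collect every word in that subtree.
Words under "gbbo": gbbo
Count: 1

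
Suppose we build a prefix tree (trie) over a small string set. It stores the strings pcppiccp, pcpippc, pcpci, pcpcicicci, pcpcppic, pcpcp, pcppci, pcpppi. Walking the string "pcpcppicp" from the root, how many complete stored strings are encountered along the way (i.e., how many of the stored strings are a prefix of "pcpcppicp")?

Check each prefix of "pcpcppicp" against the stored set — each match is an end-marker on the path.
Prefixes of the query that are stored words: "pcpcp", "pcpcppic"
Count: 2

2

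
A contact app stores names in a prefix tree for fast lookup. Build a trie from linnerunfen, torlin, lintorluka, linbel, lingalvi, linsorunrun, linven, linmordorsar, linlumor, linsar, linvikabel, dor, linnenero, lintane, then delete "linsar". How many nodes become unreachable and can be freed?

Walk "linsar" from the leaf back toward the root, removing each node that no remaining word uses.
The suffix "ar" (2 nodes) is used only by "linsar"; the node for "lins" still has the child "o", so pruning stops there.
Nodes removed: 2

2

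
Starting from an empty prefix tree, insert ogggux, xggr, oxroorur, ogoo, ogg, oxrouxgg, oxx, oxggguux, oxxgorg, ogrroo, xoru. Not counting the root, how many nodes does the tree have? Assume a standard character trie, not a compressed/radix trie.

41

Trace insertions, counting only characters that open a new branch:
  "ogggux" → 6 new (o, g, g, g, u, x)
  "xggr" → 4 new (x, g, g, r)
  "oxroorur" → prefix "o" already present; 7 new (x, r, o, o, r, u, r)
  "ogoo" → prefix "og" already present; 2 new (o, o)
  "ogg" → prefix "ogg" already present; 0 new (none)
  "oxrouxgg" → prefix "oxro" already present; 4 new (u, x, g, g)
  "oxx" → prefix "ox" already present; 1 new (x)
  "oxggguux" → prefix "ox" already present; 6 new (g, g, g, u, u, x)
  "oxxgorg" → prefix "oxx" already present; 4 new (g, o, r, g)
  "ogrroo" → prefix "og" already present; 4 new (r, r, o, o)
  "xoru" → prefix "x" already present; 3 new (o, r, u)
Total nodes = 6 + 4 + 7 + 2 + 0 + 4 + 1 + 6 + 4 + 4 + 3 = 41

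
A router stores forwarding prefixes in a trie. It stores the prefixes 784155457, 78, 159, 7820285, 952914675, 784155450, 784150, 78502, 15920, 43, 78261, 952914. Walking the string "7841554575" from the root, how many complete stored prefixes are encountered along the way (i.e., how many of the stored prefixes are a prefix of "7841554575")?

Check each prefix of "7841554575" against the stored set — each match is an end-marker on the path.
Prefixes of the query that are stored words: "78", "784155457"
Count: 2

2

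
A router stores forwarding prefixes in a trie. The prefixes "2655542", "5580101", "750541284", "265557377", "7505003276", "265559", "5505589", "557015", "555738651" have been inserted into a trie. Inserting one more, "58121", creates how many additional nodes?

"5" is already a path in the trie; the remaining "8121" must be added.
So 5 − 1 = 4 new nodes.

4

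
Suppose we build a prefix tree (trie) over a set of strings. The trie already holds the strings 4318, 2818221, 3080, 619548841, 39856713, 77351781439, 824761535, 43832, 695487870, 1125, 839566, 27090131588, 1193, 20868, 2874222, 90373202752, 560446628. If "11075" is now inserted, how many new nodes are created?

3

Walking "11075" from the root, the first 2 characters ("11") follow existing edges; "0" is the first miss.
New nodes needed: |"11075"| − 2 = 5 − 2 = 3.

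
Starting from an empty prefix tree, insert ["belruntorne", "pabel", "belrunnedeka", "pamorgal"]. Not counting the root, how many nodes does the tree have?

Trie structure (* marks end of a word):
(root)
├─ b
│  └─ e
│     └─ l
│        └─ r
│           └─ u
│              └─ n
│                 ├─ n
│                 │  └─ e
│                 │     └─ d
│                 │        └─ e
│                 │           └─ k
│                 │              └─ a *
│                 └─ t
│                    └─ o
│                       └─ r
│                          └─ n
│                             └─ e *
└─ p
   └─ a
      ├─ b
      │  └─ e
      │     └─ l *
      └─ m
         └─ o
            └─ r
               └─ g
                  └─ a
                     └─ l *
Counting every labelled node above: 28.

28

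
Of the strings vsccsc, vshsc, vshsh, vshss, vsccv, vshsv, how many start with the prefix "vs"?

Filter for entries beginning with "vs":
Words under "vs": vsccsc, vsccv, vshsc, vshsh, vshss, vshsv
Count: 6

6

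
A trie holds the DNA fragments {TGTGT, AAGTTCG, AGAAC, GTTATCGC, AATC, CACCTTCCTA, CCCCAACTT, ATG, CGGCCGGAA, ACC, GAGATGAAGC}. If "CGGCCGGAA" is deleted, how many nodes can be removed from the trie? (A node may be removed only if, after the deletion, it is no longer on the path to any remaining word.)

Walk "CGGCCGGAA" from the leaf back toward the root, removing each node that no remaining word uses.
The suffix "GGCCGGAA" (8 nodes) is used only by "CGGCCGGAA"; the node for "C" still has the child "A", so pruning stops there.
Nodes removed: 8

8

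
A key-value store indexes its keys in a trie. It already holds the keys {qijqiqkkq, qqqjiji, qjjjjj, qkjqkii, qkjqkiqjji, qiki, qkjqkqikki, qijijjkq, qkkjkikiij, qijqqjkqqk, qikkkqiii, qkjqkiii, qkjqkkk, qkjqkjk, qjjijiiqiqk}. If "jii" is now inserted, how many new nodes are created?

3

No existing word starts with "j", so every character of "jii" needs a new node.
3 − 0 = 3 new nodes.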